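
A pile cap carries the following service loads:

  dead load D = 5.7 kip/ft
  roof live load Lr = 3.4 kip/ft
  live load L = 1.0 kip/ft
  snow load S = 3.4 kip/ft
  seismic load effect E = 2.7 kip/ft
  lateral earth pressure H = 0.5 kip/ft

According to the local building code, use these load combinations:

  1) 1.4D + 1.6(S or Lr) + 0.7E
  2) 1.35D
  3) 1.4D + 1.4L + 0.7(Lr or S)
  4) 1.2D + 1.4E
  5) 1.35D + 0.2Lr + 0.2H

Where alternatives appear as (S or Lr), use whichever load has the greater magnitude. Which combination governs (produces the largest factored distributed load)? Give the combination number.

(S or Lr) → S = 3.4 kip/ft; (Lr or S) → Lr = 3.4 kip/ft.
1) 1.4(5.7) + 1.6(3.4) + 0.7(2.7) = 15.3
2) 1.35(5.7) = 7.7
3) 1.4(5.7) + 1.4(1.0) + 0.7(3.4) = 11.8
4) 1.2(5.7) + 1.4(2.7) = 10.6
5) 1.35(5.7) + 0.2(3.4) + 0.2(0.5) = 8.5
The largest value is 15.3 kip/ft from combination 1.

Combination 1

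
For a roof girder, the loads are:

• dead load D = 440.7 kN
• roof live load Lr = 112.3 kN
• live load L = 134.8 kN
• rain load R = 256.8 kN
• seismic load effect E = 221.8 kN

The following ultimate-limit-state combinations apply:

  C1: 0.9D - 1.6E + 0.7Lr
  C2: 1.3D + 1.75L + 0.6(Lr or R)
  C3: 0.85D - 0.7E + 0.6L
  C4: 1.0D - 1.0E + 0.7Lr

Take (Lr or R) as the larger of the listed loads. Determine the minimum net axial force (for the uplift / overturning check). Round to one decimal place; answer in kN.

(Lr or R) → R = 256.8 kN.
C1: 0.9(440.7) - 1.6(221.8) + 0.7(112.3) = 120.4
C2: 1.3(440.7) + 1.75(134.8) + 0.6(256.8) = 572.9 + 235.9 + 154.1 = 962.9
C3: 0.85(440.7) - 0.7(221.8) + 0.6(134.8) = 374.6 - 155.3 + 80.9 = 300.2
C4: 1.0(440.7) - 1.0(221.8) + 0.7(112.3) = 440.7 - 221.8 + 78.6 = 297.5
Combination 1 gives the minimum: 120.4 kN.

120.4 kN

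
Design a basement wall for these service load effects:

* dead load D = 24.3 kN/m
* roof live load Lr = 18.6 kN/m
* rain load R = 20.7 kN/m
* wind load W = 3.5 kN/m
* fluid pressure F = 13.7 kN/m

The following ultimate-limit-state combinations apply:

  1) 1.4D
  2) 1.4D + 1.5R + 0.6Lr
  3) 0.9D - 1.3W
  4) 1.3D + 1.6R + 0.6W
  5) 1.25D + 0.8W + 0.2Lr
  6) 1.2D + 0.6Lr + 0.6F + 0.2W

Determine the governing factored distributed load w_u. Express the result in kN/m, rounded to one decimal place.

1) 1.4(24.3) = 34.0
2) 1.4(24.3) + 1.5(20.7) + 0.6(18.6) = 76.2
3) 0.9(24.3) - 1.3(3.5) = 21.9 - 4.6 = 17.3
4) 1.3(24.3) + 1.6(20.7) + 0.6(3.5) = 31.6 + 33.1 + 2.1 = 66.8
5) 1.25(24.3) + 0.8(3.5) + 0.2(18.6) = 30.4 + 2.8 + 3.7 = 36.9
6) 1.2(24.3) + 0.6(18.6) + 0.6(13.7) + 0.2(3.5) = 49.2
Combination 2 governs: w_u = 76.2 kN/m.

76.2 kN/m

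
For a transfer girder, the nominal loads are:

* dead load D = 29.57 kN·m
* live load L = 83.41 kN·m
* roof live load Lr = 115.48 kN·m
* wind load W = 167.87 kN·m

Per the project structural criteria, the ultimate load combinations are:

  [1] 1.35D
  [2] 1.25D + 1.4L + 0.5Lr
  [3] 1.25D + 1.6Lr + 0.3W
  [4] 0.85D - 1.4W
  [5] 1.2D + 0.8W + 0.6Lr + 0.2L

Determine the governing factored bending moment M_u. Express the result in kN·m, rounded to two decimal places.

[1] 1.35(29.57) = 39.92
[2] 1.25(29.57) + 1.4(83.41) + 0.5(115.48) = 211.48
[3] 1.25(29.57) + 1.6(115.48) + 0.3(167.87) = 36.96 + 184.77 + 50.36 = 272.09
[4] 0.85(29.57) - 1.4(167.87) = -209.88
[5] 1.2(29.57) + 0.8(167.87) + 0.6(115.48) + 0.2(83.41) = 35.48 + 134.30 + 69.29 + 16.68 = 255.75
Maximum is from combination 3.

272.09 kN·m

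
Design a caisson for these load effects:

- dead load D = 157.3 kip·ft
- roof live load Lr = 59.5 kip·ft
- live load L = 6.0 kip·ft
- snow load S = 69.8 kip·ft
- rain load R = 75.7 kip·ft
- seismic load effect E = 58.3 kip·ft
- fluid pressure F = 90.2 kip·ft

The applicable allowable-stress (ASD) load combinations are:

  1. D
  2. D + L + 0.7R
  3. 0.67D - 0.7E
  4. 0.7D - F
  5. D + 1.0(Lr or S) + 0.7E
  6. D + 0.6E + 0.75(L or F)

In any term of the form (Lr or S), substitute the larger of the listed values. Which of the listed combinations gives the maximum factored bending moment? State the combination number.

Combination 5

(Lr or S) → S = 69.8 kip·ft; (L or F) → F = 90.2 kip·ft.
1. 1.0(157.3) = 157.3
2. 1.0(157.3) + 1.0(6.0) + 0.7(75.7) = 216.3
3. 0.67(157.3) - 0.7(58.3) = 64.6
4. 0.7(157.3) - 1.0(90.2) = 19.9
5. 1.0(157.3) + 1.0(69.8) + 0.7(58.3) = 267.9
6. 1.0(157.3) + 0.6(58.3) + 0.75(90.2) = 259.9
The largest value is 267.9 kip·ft from combination 5.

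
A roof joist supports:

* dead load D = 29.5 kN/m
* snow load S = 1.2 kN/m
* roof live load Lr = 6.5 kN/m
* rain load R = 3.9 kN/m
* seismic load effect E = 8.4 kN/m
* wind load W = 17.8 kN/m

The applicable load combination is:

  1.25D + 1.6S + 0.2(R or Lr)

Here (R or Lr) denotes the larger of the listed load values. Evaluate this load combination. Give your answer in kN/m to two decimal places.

(R or Lr) → Lr = 6.5 kN/m.
1.25(29.5) + 1.6(1.2) + 0.2(6.5) = 36.88 + 1.92 + 1.30 = 40.10
w_u = 40.10 kN/m.

40.10 kN/m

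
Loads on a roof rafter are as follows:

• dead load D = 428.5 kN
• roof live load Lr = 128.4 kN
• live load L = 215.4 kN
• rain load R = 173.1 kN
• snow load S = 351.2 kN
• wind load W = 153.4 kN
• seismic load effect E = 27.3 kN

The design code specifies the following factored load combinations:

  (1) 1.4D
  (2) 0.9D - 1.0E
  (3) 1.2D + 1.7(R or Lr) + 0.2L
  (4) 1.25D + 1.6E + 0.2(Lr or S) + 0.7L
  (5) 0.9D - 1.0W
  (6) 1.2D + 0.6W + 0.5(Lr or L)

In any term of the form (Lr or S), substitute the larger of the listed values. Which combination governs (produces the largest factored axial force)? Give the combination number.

(R or Lr) → R = 173.1 kN; (Lr or S) → S = 351.2 kN; (Lr or L) → L = 215.4 kN.
(1) 1.4(428.5) = 599.9
(2) 0.9(428.5) - 1.0(27.3) = 358.4
(3) 1.2(428.5) + 1.7(173.1) + 0.2(215.4) = 851.6
(4) 1.25(428.5) + 1.6(27.3) + 0.2(351.2) + 0.7(215.4) = 800.3
(5) 0.9(428.5) - 1.0(153.4) = 232.3
(6) 1.2(428.5) + 0.6(153.4) + 0.5(215.4) = 713.9
The largest value is 851.6 kN from combination 3.

Combination 3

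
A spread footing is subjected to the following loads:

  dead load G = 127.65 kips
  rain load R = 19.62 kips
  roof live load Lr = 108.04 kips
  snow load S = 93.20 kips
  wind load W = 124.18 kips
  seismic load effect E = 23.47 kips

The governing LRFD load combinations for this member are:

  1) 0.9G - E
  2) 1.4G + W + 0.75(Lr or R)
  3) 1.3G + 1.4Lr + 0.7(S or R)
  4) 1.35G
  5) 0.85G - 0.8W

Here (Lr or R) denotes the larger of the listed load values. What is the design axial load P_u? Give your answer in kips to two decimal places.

383.92 kips

(Lr or R) → Lr = 108.04 kips; (S or R) → S = 93.20 kips.
1) 0.9(127.65) - 1.0(23.47) = 114.89 - 23.47 = 91.42
2) 1.4(127.65) + 1.0(124.18) + 0.75(108.04) = 178.71 + 124.18 + 81.03 = 383.92
3) 1.3(127.65) + 1.4(108.04) + 0.7(93.20) = 382.44
4) 1.35(127.65) = 172.33
5) 0.85(127.65) - 0.8(124.18) = 108.50 - 99.34 = 9.16
Maximum is from combination 2.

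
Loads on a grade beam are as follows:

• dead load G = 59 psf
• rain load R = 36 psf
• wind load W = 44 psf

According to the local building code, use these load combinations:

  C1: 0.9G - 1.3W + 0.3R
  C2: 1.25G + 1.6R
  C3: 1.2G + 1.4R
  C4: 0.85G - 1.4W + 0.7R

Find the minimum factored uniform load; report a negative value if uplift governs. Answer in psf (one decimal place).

6.7 psf

C1: 0.9(59) - 1.3(44) + 0.3(36) = 53.1 - 57.2 + 10.8 = 6.7
C2: 1.25(59) + 1.6(36) = 73.8 + 57.6 = 131.4
C3: 1.2(59) + 1.4(36) = 70.8 + 50.4 = 121.2
C4: 0.85(59) - 1.4(44) + 0.7(36) = 50.2 - 61.6 + 25.2 = 13.8
Combination 1 gives the minimum: 6.7 psf.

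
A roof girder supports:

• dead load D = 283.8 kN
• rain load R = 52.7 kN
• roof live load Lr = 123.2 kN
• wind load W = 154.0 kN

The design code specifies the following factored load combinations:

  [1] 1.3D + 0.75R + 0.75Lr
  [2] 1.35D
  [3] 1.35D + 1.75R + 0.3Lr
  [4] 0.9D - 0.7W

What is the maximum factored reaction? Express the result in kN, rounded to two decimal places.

[1] 1.3(283.8) + 0.75(52.7) + 0.75(123.2) = 500.87
[2] 1.35(283.8) = 383.13
[3] 1.35(283.8) + 1.75(52.7) + 0.3(123.2) = 512.32
[4] 0.9(283.8) - 0.7(154.0) = 147.62
Combination 3 governs: V_u = 512.32 kN.

512.32 kN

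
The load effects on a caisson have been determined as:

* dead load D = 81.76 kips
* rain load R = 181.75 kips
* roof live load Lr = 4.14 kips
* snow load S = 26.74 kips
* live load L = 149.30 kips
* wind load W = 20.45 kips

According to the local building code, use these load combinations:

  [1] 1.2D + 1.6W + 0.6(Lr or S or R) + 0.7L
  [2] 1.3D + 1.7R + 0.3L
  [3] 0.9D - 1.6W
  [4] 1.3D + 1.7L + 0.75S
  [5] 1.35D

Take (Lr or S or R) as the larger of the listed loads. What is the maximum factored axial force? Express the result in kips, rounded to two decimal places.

460.05 kips

(Lr or S or R) → R = 181.75 kips.
[1] 1.2(81.76) + 1.6(20.45) + 0.6(181.75) + 0.7(149.30) = 344.39
[2] 1.3(81.76) + 1.7(181.75) + 0.3(149.30) = 460.05
[3] 0.9(81.76) - 1.6(20.45) = 40.86
[4] 1.3(81.76) + 1.7(149.30) + 0.75(26.74) = 380.15
[5] 1.35(81.76) = 110.38
Combination 2 governs: P_u = 460.05 kips.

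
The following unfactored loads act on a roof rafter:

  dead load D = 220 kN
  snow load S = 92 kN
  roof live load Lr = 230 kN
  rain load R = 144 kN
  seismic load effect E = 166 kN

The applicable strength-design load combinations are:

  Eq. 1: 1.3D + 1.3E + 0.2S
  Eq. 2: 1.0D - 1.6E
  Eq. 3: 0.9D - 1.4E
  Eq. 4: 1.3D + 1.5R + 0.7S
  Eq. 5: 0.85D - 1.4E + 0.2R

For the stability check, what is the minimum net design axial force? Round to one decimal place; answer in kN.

Eq. 1: 1.3(220) + 1.3(166) + 0.2(92) = 286.0 + 215.8 + 18.4 = 520.2
Eq. 2: 1.0(220) - 1.6(166) = 220.0 - 265.6 = -45.6
Eq. 3: 0.9(220) - 1.4(166) = 198.0 - 232.4 = -34.4
Eq. 4: 1.3(220) + 1.5(144) + 0.7(92) = 286.0 + 216.0 + 64.4 = 566.4
Eq. 5: 0.85(220) - 1.4(166) + 0.2(144) = 187.0 - 232.4 + 28.8 = -16.6
Combination 2 gives the minimum: -45.6 kN.

-45.6 kN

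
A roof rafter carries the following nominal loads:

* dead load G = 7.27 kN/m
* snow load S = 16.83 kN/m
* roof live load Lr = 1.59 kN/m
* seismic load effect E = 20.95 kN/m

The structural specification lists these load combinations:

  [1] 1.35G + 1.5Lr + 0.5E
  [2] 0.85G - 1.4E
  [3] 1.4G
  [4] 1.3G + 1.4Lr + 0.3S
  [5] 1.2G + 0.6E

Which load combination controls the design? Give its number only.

[1] 1.35(7.27) + 1.5(1.59) + 0.5(20.95) = 22.67
[2] 0.85(7.27) - 1.4(20.95) = -23.15
[3] 1.4(7.27) = 10.18
[4] 1.3(7.27) + 1.4(1.59) + 0.3(16.83) = 16.73
[5] 1.2(7.27) + 0.6(20.95) = 21.29
The largest value is 22.67 kN/m from combination 1.

Combination 1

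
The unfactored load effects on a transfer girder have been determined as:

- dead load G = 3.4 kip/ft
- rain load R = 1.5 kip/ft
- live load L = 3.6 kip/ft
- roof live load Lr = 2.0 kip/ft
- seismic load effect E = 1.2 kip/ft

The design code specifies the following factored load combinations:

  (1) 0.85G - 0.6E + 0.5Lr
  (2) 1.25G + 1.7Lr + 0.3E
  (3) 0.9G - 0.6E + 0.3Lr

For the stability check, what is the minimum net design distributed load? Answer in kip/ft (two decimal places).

(1) 0.85(3.4) - 0.6(1.2) + 0.5(2.0) = 2.89 - 0.72 + 1.00 = 3.17
(2) 1.25(3.4) + 1.7(2.0) + 0.3(1.2) = 4.25 + 3.40 + 0.36 = 8.01
(3) 0.9(3.4) - 0.6(1.2) + 0.3(2.0) = 3.06 - 0.72 + 0.60 = 2.94
Combination 3 gives the minimum: 2.94 kip/ft.

2.94 kip/ft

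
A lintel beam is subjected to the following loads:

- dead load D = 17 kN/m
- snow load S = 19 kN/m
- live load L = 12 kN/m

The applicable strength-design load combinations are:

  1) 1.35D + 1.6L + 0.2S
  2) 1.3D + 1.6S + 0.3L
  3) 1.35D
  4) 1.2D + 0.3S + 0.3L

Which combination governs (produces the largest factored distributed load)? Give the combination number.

Combination 2

1) 1.35(17) + 1.6(12) + 0.2(19) = 45.95
2) 1.3(17) + 1.6(19) + 0.3(12) = 56.10
3) 1.35(17) = 22.95
4) 1.2(17) + 0.3(19) + 0.3(12) = 29.70
The largest value is 56.10 kN/m from combination 2.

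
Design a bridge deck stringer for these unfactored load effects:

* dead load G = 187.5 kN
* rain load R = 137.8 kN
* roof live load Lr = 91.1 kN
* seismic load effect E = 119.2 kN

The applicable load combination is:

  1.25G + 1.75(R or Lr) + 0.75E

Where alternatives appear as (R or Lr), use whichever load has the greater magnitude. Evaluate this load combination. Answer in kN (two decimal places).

564.93 kN

(R or Lr) → R = 137.8 kN.
1.25(187.5) + 1.75(137.8) + 0.75(119.2) = 234.38 + 241.15 + 89.40 = 564.93
P_u = 564.93 kN.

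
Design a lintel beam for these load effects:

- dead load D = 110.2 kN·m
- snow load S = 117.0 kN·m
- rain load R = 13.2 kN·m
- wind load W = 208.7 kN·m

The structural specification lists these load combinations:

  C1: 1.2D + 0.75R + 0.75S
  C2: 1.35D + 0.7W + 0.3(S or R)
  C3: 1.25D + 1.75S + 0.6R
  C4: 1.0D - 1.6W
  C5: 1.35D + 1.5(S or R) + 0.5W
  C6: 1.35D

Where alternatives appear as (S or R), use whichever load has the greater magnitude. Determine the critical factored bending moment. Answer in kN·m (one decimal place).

428.6 kN·m

(S or R) → S = 117.0 kN·m.
C1: 1.2(110.2) + 0.75(13.2) + 0.75(117.0) = 132.2 + 9.9 + 87.8 = 229.9
C2: 1.35(110.2) + 0.7(208.7) + 0.3(117.0) = 148.8 + 146.1 + 35.1 = 330.0
C3: 1.25(110.2) + 1.75(117.0) + 0.6(13.2) = 350.4
C4: 1.0(110.2) - 1.6(208.7) = 110.2 - 333.9 = -223.7
C5: 1.35(110.2) + 1.5(117.0) + 0.5(208.7) = 428.6
C6: 1.35(110.2) = 148.8
The controlling combination is 5, giving 428.6 kN·m.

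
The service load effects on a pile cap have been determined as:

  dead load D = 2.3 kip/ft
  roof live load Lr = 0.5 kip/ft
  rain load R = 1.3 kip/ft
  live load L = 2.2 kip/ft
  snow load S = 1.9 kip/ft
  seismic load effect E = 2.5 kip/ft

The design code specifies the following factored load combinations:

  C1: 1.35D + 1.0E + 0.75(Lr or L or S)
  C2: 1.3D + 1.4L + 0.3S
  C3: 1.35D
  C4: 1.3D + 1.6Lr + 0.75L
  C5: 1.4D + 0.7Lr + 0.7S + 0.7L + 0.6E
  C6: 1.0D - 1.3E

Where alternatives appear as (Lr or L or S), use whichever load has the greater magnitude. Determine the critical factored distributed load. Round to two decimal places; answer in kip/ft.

7.94 kip/ft

(Lr or L or S) → L = 2.2 kip/ft.
C1: 1.35(2.3) + 1.0(2.5) + 0.75(2.2) = 3.11 + 2.50 + 1.65 = 7.26
C2: 1.3(2.3) + 1.4(2.2) + 0.3(1.9) = 2.99 + 3.08 + 0.57 = 6.64
C3: 1.35(2.3) = 3.11
C4: 1.3(2.3) + 1.6(0.5) + 0.75(2.2) = 2.99 + 0.80 + 1.65 = 5.44
C5: 1.4(2.3) + 0.7(0.5) + 0.7(1.9) + 0.7(2.2) + 0.6(2.5) = 3.22 + 0.35 + 1.33 + 1.54 + 1.50 = 7.94
C6: 1.0(2.3) - 1.3(2.5) = 2.30 - 3.25 = -0.95
The controlling combination is 5, giving 7.94 kip/ft.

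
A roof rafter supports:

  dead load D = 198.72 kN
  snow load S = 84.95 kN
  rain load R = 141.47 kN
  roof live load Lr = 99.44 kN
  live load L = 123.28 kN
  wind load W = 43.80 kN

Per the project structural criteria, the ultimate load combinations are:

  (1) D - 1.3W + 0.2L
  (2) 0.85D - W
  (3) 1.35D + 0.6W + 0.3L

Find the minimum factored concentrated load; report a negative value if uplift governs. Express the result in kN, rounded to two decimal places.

(1) 1.0(198.72) - 1.3(43.80) + 0.2(123.28) = 166.44
(2) 0.85(198.72) - 1.0(43.80) = 125.11
(3) 1.35(198.72) + 0.6(43.80) + 0.3(123.28) = 331.54
Combination 2 gives the minimum: 125.11 kN.

125.11 kN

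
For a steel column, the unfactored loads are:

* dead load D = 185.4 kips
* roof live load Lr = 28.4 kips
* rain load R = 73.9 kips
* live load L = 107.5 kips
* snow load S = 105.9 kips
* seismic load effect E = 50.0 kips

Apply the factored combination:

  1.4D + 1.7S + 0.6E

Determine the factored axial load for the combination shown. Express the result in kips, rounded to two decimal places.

1.4(185.4) + 1.7(105.9) + 0.6(50.0) = 259.56 + 180.03 + 30.00 = 469.59
P_u = 469.59 kips.

469.59 kips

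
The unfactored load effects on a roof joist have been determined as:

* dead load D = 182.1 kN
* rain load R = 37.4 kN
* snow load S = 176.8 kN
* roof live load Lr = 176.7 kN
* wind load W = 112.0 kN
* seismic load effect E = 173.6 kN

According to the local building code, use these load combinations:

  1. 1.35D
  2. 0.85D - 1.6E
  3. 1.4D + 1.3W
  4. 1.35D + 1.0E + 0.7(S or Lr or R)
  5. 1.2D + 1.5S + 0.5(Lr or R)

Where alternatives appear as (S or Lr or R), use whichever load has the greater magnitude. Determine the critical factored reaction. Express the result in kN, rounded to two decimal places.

572.07 kN

(S or Lr or R) → S = 176.8 kN; (Lr or R) → Lr = 176.7 kN.
1. 1.35(182.1) = 245.84
2. 0.85(182.1) - 1.6(173.6) = -122.98
3. 1.4(182.1) + 1.3(112.0) = 254.94 + 145.60 = 400.54
4. 1.35(182.1) + 1.0(173.6) + 0.7(176.8) = 245.84 + 173.60 + 123.76 = 543.20
5. 1.2(182.1) + 1.5(176.8) + 0.5(176.7) = 218.52 + 265.20 + 88.35 = 572.07
The controlling combination is 5, giving 572.07 kN.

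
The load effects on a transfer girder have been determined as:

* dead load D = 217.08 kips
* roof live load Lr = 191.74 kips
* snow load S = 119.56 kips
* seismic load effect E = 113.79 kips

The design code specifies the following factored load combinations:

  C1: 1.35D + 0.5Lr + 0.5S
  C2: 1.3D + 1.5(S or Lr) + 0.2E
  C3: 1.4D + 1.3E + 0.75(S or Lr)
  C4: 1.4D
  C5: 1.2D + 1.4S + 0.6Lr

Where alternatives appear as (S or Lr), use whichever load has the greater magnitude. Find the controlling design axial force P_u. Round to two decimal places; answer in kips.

(S or Lr) → Lr = 191.74 kips.
C1: 1.35(217.08) + 0.5(191.74) + 0.5(119.56) = 448.71
C2: 1.3(217.08) + 1.5(191.74) + 0.2(113.79) = 592.57
C3: 1.4(217.08) + 1.3(113.79) + 0.75(191.74) = 595.64
C4: 1.4(217.08) = 303.91
C5: 1.2(217.08) + 1.4(119.56) + 0.6(191.74) = 542.92
Maximum is from combination 3.

595.64 kips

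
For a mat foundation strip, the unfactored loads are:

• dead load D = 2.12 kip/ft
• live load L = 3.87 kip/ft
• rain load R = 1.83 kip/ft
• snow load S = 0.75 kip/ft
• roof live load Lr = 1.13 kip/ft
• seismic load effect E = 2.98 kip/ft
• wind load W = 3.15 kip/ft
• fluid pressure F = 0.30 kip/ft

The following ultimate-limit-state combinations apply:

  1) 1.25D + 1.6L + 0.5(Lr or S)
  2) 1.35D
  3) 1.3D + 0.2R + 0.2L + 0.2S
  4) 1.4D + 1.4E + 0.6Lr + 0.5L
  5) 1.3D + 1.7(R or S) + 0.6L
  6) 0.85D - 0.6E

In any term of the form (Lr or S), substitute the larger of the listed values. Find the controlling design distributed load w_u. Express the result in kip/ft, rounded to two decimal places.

(Lr or S) → Lr = 1.13 kip/ft; (R or S) → R = 1.83 kip/ft.
1) 1.25(2.12) + 1.6(3.87) + 0.5(1.13) = 9.41
2) 1.35(2.12) = 2.86
3) 1.3(2.12) + 0.2(1.83) + 0.2(3.87) + 0.2(0.75) = 4.05
4) 1.4(2.12) + 1.4(2.98) + 0.6(1.13) + 0.5(3.87) = 9.75
5) 1.3(2.12) + 1.7(1.83) + 0.6(3.87) = 8.19
6) 0.85(2.12) - 0.6(2.98) = 0.01
The controlling combination is 4, giving 9.75 kip/ft.

9.75 kip/ft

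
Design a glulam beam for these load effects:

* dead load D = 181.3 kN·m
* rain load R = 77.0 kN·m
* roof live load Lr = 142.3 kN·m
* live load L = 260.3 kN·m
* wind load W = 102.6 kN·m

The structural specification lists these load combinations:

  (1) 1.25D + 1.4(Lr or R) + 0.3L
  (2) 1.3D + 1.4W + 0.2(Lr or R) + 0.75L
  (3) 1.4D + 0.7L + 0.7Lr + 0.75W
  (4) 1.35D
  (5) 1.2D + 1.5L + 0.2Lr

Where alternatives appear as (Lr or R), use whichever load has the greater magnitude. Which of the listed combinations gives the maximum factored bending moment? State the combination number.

Combination 5

(Lr or R) → Lr = 142.3 kN·m.
(1) 1.25(181.3) + 1.4(142.3) + 0.3(260.3) = 226.6 + 199.2 + 78.1 = 503.9
(2) 1.3(181.3) + 1.4(102.6) + 0.2(142.3) + 0.75(260.3) = 235.7 + 143.6 + 28.5 + 195.2 = 603.0
(3) 1.4(181.3) + 0.7(260.3) + 0.7(142.3) + 0.75(102.6) = 253.8 + 182.2 + 99.6 + 77.0 = 612.6
(4) 1.35(181.3) = 244.8
(5) 1.2(181.3) + 1.5(260.3) + 0.2(142.3) = 636.5
The largest value is 636.5 kN·m from combination 5.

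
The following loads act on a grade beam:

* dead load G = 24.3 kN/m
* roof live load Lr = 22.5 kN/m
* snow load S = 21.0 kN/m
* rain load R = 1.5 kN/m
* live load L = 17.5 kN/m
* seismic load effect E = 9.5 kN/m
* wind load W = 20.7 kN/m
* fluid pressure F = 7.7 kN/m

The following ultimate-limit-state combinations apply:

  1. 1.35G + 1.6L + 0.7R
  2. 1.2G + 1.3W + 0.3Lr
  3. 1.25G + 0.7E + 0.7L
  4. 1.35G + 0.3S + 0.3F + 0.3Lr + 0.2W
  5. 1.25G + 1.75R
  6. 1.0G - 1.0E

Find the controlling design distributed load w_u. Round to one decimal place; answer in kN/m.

1. 1.35(24.3) + 1.6(17.5) + 0.7(1.5) = 32.8 + 28.0 + 1.1 = 61.9
2. 1.2(24.3) + 1.3(20.7) + 0.3(22.5) = 62.8
3. 1.25(24.3) + 0.7(9.5) + 0.7(17.5) = 49.3
4. 1.35(24.3) + 0.3(21.0) + 0.3(7.7) + 0.3(22.5) + 0.2(20.7) = 32.8 + 6.3 + 2.3 + 6.8 + 4.1 = 52.3
5. 1.25(24.3) + 1.75(1.5) = 30.4 + 2.6 = 33.0
6. 1.0(24.3) - 1.0(9.5) = 24.3 - 9.5 = 14.8
The controlling combination is 2, giving 62.8 kN/m.

62.8 kN/m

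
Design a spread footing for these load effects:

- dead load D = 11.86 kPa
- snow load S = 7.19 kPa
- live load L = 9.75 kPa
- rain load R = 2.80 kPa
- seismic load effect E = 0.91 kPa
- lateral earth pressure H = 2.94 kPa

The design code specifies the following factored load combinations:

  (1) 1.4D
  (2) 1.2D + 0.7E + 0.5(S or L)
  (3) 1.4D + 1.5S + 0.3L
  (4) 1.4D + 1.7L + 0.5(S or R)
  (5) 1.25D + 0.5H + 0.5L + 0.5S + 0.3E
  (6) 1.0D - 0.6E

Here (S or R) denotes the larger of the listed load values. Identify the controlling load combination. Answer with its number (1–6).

Combination 4

(S or L) → L = 9.75 kPa; (S or R) → S = 7.19 kPa.
(1) 1.4(11.86) = 16.60
(2) 1.2(11.86) + 0.7(0.91) + 0.5(9.75) = 19.74
(3) 1.4(11.86) + 1.5(7.19) + 0.3(9.75) = 30.31
(4) 1.4(11.86) + 1.7(9.75) + 0.5(7.19) = 36.77
(5) 1.25(11.86) + 0.5(2.94) + 0.5(9.75) + 0.5(7.19) + 0.3(0.91) = 25.04
(6) 1.0(11.86) - 0.6(0.91) = 11.86 - 0.55 = 11.31
The largest value is 36.77 kPa from combination 4.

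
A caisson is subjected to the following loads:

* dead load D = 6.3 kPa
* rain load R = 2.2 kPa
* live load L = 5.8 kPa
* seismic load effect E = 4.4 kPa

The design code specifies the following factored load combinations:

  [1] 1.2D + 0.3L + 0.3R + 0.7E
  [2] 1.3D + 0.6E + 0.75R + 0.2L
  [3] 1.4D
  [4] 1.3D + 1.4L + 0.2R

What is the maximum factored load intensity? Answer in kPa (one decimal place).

[1] 1.2(6.3) + 0.3(5.8) + 0.3(2.2) + 0.7(4.4) = 13.0
[2] 1.3(6.3) + 0.6(4.4) + 0.75(2.2) + 0.2(5.8) = 13.6
[3] 1.4(6.3) = 8.8
[4] 1.3(6.3) + 1.4(5.8) + 0.2(2.2) = 16.8
Combination 4 governs: q_u = 16.8 kPa.

16.8 kPa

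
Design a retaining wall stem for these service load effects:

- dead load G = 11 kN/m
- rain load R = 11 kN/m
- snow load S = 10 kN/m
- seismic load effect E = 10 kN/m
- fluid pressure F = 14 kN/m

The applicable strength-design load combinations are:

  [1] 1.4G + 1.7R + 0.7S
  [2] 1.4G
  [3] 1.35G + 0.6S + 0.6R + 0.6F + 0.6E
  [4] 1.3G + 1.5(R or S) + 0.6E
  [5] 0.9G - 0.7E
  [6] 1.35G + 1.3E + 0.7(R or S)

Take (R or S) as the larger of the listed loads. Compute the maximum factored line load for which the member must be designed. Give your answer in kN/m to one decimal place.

41.9 kN/m

(R or S) → R = 11 kN/m.
[1] 1.4(11) + 1.7(11) + 0.7(10) = 41.1
[2] 1.4(11) = 15.4
[3] 1.35(11) + 0.6(10) + 0.6(11) + 0.6(14) + 0.6(10) = 41.9
[4] 1.3(11) + 1.5(11) + 0.6(10) = 36.8
[5] 0.9(11) - 0.7(10) = 2.9
[6] 1.35(11) + 1.3(10) + 0.7(11) = 35.6
Maximum is from combination 3.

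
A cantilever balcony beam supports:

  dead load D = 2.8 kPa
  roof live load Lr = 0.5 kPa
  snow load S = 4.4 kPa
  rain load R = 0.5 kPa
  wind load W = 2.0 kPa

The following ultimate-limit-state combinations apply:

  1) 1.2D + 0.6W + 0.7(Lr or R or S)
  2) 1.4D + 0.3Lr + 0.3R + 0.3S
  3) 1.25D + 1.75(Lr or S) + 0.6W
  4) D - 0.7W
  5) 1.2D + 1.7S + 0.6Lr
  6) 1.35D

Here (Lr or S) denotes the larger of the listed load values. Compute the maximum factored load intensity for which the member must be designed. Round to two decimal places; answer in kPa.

12.40 kPa

(Lr or R or S) → S = 4.4 kPa; (Lr or S) → S = 4.4 kPa.
1) 1.2(2.8) + 0.6(2.0) + 0.7(4.4) = 3.36 + 1.20 + 3.08 = 7.64
2) 1.4(2.8) + 0.3(0.5) + 0.3(0.5) + 0.3(4.4) = 3.92 + 0.15 + 0.15 + 1.32 = 5.54
3) 1.25(2.8) + 1.75(4.4) + 0.6(2.0) = 3.50 + 7.70 + 1.20 = 12.40
4) 1.0(2.8) - 0.7(2.0) = 2.80 - 1.40 = 1.40
5) 1.2(2.8) + 1.7(4.4) + 0.6(0.5) = 3.36 + 7.48 + 0.30 = 11.14
6) 1.35(2.8) = 3.78
The controlling combination is 3, giving 12.40 kPa.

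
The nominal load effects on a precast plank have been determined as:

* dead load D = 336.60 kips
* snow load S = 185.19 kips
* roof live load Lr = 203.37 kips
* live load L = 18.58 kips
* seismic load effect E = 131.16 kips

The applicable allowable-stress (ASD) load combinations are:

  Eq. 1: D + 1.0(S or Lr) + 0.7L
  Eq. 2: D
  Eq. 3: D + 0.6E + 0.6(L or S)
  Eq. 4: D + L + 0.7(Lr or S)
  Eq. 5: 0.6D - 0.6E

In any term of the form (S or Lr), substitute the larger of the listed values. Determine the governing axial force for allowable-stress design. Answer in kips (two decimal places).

(S or Lr) → Lr = 203.37 kips; (L or S) → S = 185.19 kips; (Lr or S) → Lr = 203.37 kips.
Eq. 1: 1.0(336.60) + 1.0(203.37) + 0.7(18.58) = 336.60 + 203.37 + 13.01 = 552.98
Eq. 2: 1.0(336.60) = 336.60
Eq. 3: 1.0(336.60) + 0.6(131.16) + 0.6(185.19) = 336.60 + 78.70 + 111.11 = 526.41
Eq. 4: 1.0(336.60) + 1.0(18.58) + 0.7(203.37) = 336.60 + 18.58 + 142.36 = 497.54
Eq. 5: 0.6(336.60) - 0.6(131.16) = 201.96 - 78.70 = 123.26
Maximum is from combination 1.

552.98 kips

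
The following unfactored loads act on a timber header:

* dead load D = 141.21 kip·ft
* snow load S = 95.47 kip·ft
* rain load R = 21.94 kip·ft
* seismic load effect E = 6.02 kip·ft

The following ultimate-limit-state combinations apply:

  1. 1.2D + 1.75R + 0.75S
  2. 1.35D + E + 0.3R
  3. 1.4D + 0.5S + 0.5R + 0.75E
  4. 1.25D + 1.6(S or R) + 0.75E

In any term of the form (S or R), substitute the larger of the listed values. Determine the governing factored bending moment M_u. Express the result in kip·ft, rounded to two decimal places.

333.78 kip·ft

(S or R) → S = 95.47 kip·ft.
1. 1.2(141.21) + 1.75(21.94) + 0.75(95.47) = 169.45 + 38.40 + 71.60 = 279.45
2. 1.35(141.21) + 1.0(6.02) + 0.3(21.94) = 203.24
3. 1.4(141.21) + 0.5(95.47) + 0.5(21.94) + 0.75(6.02) = 260.91
4. 1.25(141.21) + 1.6(95.47) + 0.75(6.02) = 176.51 + 152.75 + 4.52 = 333.78
Combination 4 governs: M_u = 333.78 kip·ft.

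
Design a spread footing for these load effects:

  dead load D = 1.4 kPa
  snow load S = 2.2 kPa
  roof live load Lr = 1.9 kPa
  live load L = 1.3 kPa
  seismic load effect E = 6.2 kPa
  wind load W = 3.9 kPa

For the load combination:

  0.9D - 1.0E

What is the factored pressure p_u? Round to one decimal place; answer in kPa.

-4.9 kPa

0.9(1.4) - 1.0(6.2) = 1.3 - 6.2 = -4.9
p_u = -4.9 kPa.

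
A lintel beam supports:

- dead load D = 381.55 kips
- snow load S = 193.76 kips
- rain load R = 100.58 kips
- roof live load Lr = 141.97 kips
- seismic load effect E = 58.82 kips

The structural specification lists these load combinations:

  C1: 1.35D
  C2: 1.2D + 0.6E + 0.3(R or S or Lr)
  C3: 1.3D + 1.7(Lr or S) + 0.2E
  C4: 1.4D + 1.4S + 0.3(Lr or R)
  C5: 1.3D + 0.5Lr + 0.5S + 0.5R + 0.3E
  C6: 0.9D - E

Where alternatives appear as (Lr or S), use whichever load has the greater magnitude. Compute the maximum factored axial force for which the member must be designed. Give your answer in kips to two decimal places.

(R or S or Lr) → S = 193.76 kips; (Lr or S) → S = 193.76 kips; (Lr or R) → Lr = 141.97 kips.
C1: 1.35(381.55) = 515.09
C2: 1.2(381.55) + 0.6(58.82) + 0.3(193.76) = 457.86 + 35.29 + 58.13 = 551.28
C3: 1.3(381.55) + 1.7(193.76) + 0.2(58.82) = 496.02 + 329.39 + 11.76 = 837.17
C4: 1.4(381.55) + 1.4(193.76) + 0.3(141.97) = 848.03
C5: 1.3(381.55) + 0.5(141.97) + 0.5(193.76) + 0.5(100.58) + 0.3(58.82) = 731.82
C6: 0.9(381.55) - 1.0(58.82) = 343.40 - 58.82 = 284.58
Maximum is from combination 4.

848.03 kips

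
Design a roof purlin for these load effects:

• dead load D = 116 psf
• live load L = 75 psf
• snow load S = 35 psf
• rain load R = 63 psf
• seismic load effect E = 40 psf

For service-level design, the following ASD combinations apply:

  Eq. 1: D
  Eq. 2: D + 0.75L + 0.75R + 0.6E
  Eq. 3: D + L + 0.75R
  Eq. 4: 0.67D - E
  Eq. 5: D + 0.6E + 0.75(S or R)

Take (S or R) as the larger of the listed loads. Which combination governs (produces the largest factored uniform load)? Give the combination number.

(S or R) → R = 63 psf.
Eq. 1: 1.0(116) = 116.0
Eq. 2: 1.0(116) + 0.75(75) + 0.75(63) + 0.6(40) = 243.5
Eq. 3: 1.0(116) + 1.0(75) + 0.75(63) = 238.3
Eq. 4: 0.67(116) - 1.0(40) = 37.7
Eq. 5: 1.0(116) + 0.6(40) + 0.75(63) = 187.3
The largest value is 243.5 psf from combination 2.

Combination 2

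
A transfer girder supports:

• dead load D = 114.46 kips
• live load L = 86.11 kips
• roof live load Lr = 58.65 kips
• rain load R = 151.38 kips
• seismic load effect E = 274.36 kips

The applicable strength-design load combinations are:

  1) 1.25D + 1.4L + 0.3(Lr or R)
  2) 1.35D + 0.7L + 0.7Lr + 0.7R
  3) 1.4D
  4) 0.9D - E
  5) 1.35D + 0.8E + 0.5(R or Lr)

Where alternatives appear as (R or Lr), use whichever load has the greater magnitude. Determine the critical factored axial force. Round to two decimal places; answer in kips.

(Lr or R) → R = 151.38 kips; (R or Lr) → R = 151.38 kips.
1) 1.25(114.46) + 1.4(86.11) + 0.3(151.38) = 143.08 + 120.55 + 45.41 = 309.04
2) 1.35(114.46) + 0.7(86.11) + 0.7(58.65) + 0.7(151.38) = 361.82
3) 1.4(114.46) = 160.24
4) 0.9(114.46) - 1.0(274.36) = 103.01 - 274.36 = -171.35
5) 1.35(114.46) + 0.8(274.36) + 0.5(151.38) = 154.52 + 219.49 + 75.69 = 449.70
Maximum is from combination 5.

449.70 kips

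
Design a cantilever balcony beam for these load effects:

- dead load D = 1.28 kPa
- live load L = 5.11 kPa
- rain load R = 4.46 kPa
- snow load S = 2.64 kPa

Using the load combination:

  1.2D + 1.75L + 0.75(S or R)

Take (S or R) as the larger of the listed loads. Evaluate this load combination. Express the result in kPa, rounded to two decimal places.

(S or R) → R = 4.46 kPa.
1.2(1.28) + 1.75(5.11) + 0.75(4.46) = 13.82
q_u = 13.82 kPa.

13.82 kPa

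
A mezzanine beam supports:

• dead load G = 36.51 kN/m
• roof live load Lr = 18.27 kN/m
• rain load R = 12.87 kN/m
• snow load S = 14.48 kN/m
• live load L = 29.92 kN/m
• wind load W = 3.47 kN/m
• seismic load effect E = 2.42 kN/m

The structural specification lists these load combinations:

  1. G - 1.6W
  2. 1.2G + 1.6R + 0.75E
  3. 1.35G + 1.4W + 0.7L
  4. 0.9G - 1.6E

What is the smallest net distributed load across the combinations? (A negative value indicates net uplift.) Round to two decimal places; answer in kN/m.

1. 1.0(36.51) - 1.6(3.47) = 30.96
2. 1.2(36.51) + 1.6(12.87) + 0.75(2.42) = 66.22
3. 1.35(36.51) + 1.4(3.47) + 0.7(29.92) = 75.09
4. 0.9(36.51) - 1.6(2.42) = 28.99
Combination 4 gives the minimum: 28.99 kN/m.

28.99 kN/m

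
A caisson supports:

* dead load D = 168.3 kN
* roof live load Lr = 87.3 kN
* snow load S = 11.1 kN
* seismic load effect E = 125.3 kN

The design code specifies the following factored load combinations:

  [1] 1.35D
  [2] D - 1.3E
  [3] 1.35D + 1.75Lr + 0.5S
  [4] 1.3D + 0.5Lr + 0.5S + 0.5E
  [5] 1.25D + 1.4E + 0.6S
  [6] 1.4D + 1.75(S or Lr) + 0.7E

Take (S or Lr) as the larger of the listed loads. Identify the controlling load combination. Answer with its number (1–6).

(S or Lr) → Lr = 87.3 kN.
[1] 1.35(168.3) = 227.2
[2] 1.0(168.3) - 1.3(125.3) = 168.3 - 162.9 = 5.4
[3] 1.35(168.3) + 1.75(87.3) + 0.5(11.1) = 385.5
[4] 1.3(168.3) + 0.5(87.3) + 0.5(11.1) + 0.5(125.3) = 330.6
[5] 1.25(168.3) + 1.4(125.3) + 0.6(11.1) = 210.4 + 175.4 + 6.7 = 392.5
[6] 1.4(168.3) + 1.75(87.3) + 0.7(125.3) = 235.6 + 152.8 + 87.7 = 476.1
The largest value is 476.1 kN from combination 6.

Combination 6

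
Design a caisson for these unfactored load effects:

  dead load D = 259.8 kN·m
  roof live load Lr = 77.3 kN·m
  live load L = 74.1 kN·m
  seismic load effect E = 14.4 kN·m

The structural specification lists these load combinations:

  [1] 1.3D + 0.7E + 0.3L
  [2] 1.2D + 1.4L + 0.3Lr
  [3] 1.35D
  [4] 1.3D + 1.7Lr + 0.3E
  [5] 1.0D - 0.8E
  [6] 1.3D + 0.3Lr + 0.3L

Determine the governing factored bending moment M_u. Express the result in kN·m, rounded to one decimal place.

473.5 kN·m

[1] 1.3(259.8) + 0.7(14.4) + 0.3(74.1) = 370.1
[2] 1.2(259.8) + 1.4(74.1) + 0.3(77.3) = 311.8 + 103.7 + 23.2 = 438.7
[3] 1.35(259.8) = 350.7
[4] 1.3(259.8) + 1.7(77.3) + 0.3(14.4) = 473.5
[5] 1.0(259.8) - 0.8(14.4) = 259.8 - 11.5 = 248.3
[6] 1.3(259.8) + 0.3(77.3) + 0.3(74.1) = 383.2
The controlling combination is 4, giving 473.5 kN·m.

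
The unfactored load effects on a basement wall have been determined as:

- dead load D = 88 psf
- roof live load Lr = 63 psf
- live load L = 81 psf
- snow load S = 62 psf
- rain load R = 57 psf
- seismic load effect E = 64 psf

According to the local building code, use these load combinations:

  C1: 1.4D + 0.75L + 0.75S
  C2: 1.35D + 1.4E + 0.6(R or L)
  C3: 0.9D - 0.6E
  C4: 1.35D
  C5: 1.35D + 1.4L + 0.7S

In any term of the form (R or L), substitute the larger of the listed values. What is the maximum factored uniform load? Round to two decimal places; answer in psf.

275.60 psf

(R or L) → L = 81 psf.
C1: 1.4(88) + 0.75(81) + 0.75(62) = 123.20 + 60.75 + 46.50 = 230.45
C2: 1.35(88) + 1.4(64) + 0.6(81) = 118.80 + 89.60 + 48.60 = 257.00
C3: 0.9(88) - 0.6(64) = 79.20 - 38.40 = 40.80
C4: 1.35(88) = 118.80
C5: 1.35(88) + 1.4(81) + 0.7(62) = 118.80 + 113.40 + 43.40 = 275.60
Maximum is from combination 5.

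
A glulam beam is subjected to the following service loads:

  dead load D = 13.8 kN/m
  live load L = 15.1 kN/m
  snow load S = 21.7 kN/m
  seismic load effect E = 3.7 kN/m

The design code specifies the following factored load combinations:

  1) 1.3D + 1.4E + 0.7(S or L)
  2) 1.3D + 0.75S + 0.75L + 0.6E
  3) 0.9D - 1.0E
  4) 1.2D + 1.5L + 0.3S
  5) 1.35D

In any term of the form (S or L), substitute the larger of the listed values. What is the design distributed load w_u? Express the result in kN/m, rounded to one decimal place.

(S or L) → S = 21.7 kN/m.
1) 1.3(13.8) + 1.4(3.7) + 0.7(21.7) = 38.3
2) 1.3(13.8) + 0.75(21.7) + 0.75(15.1) + 0.6(3.7) = 47.8
3) 0.9(13.8) - 1.0(3.7) = 8.7
4) 1.2(13.8) + 1.5(15.1) + 0.3(21.7) = 45.7
5) 1.35(13.8) = 18.6
Maximum is from combination 2.

47.8 kN/m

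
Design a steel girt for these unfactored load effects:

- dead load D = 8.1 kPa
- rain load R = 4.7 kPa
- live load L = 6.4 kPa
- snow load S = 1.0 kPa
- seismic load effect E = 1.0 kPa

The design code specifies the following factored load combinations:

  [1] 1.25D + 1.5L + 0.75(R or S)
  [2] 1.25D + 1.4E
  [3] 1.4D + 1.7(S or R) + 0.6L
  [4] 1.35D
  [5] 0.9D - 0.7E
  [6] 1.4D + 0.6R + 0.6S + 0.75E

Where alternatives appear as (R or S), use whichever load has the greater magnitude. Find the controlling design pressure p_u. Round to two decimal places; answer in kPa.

(R or S) → R = 4.7 kPa; (S or R) → R = 4.7 kPa.
[1] 1.25(8.1) + 1.5(6.4) + 0.75(4.7) = 23.25
[2] 1.25(8.1) + 1.4(1.0) = 11.53
[3] 1.4(8.1) + 1.7(4.7) + 0.6(6.4) = 23.17
[4] 1.35(8.1) = 10.94
[5] 0.9(8.1) - 0.7(1.0) = 6.59
[6] 1.4(8.1) + 0.6(4.7) + 0.6(1.0) + 0.75(1.0) = 15.51
Combination 1 governs: p_u = 23.25 kPa.

23.25 kPa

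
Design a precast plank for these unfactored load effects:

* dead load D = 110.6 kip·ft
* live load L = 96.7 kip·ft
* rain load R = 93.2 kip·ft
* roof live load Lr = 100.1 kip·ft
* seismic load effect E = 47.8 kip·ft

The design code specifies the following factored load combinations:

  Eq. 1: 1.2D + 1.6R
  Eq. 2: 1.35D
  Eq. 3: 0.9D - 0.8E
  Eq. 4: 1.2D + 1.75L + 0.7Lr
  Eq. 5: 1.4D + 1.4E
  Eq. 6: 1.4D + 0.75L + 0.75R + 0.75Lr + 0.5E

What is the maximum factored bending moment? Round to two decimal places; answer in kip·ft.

396.24 kip·ft

Eq. 1: 1.2(110.6) + 1.6(93.2) = 132.72 + 149.12 = 281.84
Eq. 2: 1.35(110.6) = 149.31
Eq. 3: 0.9(110.6) - 0.8(47.8) = 99.54 - 38.24 = 61.30
Eq. 4: 1.2(110.6) + 1.75(96.7) + 0.7(100.1) = 132.72 + 169.23 + 70.07 = 372.02
Eq. 5: 1.4(110.6) + 1.4(47.8) = 154.84 + 66.92 = 221.76
Eq. 6: 1.4(110.6) + 0.75(96.7) + 0.75(93.2) + 0.75(100.1) + 0.5(47.8) = 396.24
The controlling combination is 6, giving 396.24 kip·ft.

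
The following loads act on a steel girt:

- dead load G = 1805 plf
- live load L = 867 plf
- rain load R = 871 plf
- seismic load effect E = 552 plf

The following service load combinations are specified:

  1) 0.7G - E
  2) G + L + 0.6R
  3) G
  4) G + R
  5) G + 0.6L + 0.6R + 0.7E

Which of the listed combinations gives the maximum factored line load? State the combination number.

1) 0.7(1805) - 1.0(552) = 1263.50 - 552.00 = 711.50
2) 1.0(1805) + 1.0(867) + 0.6(871) = 1805.00 + 867.00 + 522.60 = 3194.60
3) 1.0(1805) = 1805.00
4) 1.0(1805) + 1.0(871) = 1805.00 + 871.00 = 2676.00
5) 1.0(1805) + 0.6(867) + 0.6(871) + 0.7(552) = 1805.00 + 520.20 + 522.60 + 386.40 = 3234.20
The largest value is 3234.20 plf from combination 5.

Combination 5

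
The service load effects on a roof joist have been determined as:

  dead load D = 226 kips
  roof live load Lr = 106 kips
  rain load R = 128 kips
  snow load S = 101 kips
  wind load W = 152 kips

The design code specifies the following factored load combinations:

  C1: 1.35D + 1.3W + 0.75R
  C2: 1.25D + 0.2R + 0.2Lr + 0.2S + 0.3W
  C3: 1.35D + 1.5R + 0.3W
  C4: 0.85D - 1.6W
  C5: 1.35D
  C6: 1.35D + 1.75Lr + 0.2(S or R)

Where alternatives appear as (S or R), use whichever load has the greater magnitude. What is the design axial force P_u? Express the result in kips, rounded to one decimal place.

(S or R) → R = 128 kips.
C1: 1.35(226) + 1.3(152) + 0.75(128) = 305.1 + 197.6 + 96.0 = 598.7
C2: 1.25(226) + 0.2(128) + 0.2(106) + 0.2(101) + 0.3(152) = 282.5 + 25.6 + 21.2 + 20.2 + 45.6 = 395.1
C3: 1.35(226) + 1.5(128) + 0.3(152) = 305.1 + 192.0 + 45.6 = 542.7
C4: 0.85(226) - 1.6(152) = 192.1 - 243.2 = -51.1
C5: 1.35(226) = 305.1
C6: 1.35(226) + 1.75(106) + 0.2(128) = 305.1 + 185.5 + 25.6 = 516.2
Maximum is from combination 1.

598.7 kips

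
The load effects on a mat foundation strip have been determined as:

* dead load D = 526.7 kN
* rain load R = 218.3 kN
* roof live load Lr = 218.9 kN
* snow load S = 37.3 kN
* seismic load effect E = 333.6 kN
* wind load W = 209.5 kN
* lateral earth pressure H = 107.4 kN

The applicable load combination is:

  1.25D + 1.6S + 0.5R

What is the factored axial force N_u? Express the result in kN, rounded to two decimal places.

1.25(526.7) + 1.6(37.3) + 0.5(218.3) = 658.38 + 59.68 + 109.15 = 827.21
N_u = 827.21 kN.

827.21 kN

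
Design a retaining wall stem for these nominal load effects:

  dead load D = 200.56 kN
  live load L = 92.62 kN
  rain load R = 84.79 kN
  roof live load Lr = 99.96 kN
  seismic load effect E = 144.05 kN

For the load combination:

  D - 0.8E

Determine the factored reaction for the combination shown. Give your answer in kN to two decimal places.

85.32 kN

1.0(200.56) - 0.8(144.05) = 200.56 - 115.24 = 85.32
V_u = 85.32 kN.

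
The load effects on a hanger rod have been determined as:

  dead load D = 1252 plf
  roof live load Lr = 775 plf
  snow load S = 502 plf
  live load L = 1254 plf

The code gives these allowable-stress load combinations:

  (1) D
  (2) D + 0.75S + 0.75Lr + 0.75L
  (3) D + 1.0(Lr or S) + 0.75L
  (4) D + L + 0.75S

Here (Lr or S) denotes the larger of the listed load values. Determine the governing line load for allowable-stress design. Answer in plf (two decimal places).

3150.25 plf

(Lr or S) → Lr = 775 plf.
(1) 1.0(1252) = 1252.00
(2) 1.0(1252) + 0.75(502) + 0.75(775) + 0.75(1254) = 1252.00 + 376.50 + 581.25 + 940.50 = 3150.25
(3) 1.0(1252) + 1.0(775) + 0.75(1254) = 1252.00 + 775.00 + 940.50 = 2967.50
(4) 1.0(1252) + 1.0(1254) + 0.75(502) = 1252.00 + 1254.00 + 376.50 = 2882.50
Combination 2 governs: w = 3150.25 plf.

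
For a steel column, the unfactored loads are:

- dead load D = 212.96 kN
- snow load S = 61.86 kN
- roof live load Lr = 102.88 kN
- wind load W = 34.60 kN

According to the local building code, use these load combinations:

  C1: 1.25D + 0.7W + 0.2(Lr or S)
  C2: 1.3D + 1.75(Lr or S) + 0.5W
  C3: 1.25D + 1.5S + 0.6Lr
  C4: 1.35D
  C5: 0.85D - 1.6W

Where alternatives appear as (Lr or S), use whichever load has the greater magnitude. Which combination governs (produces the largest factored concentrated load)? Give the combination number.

Combination 2

(Lr or S) → Lr = 102.88 kN.
C1: 1.25(212.96) + 0.7(34.60) + 0.2(102.88) = 311.00
C2: 1.3(212.96) + 1.75(102.88) + 0.5(34.60) = 474.19
C3: 1.25(212.96) + 1.5(61.86) + 0.6(102.88) = 420.72
C4: 1.35(212.96) = 287.50
C5: 0.85(212.96) - 1.6(34.60) = 125.66
The largest value is 474.19 kN from combination 2.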